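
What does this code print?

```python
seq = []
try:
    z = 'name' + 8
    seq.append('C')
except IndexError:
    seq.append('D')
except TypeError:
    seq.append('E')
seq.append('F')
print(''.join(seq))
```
EF

TypeError is caught by its specific handler, not IndexError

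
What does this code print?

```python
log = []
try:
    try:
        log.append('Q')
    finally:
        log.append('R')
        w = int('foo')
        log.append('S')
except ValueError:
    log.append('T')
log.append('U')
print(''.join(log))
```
QRTU

Exception in inner finally caught by outer except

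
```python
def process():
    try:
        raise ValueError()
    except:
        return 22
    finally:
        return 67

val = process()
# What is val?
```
67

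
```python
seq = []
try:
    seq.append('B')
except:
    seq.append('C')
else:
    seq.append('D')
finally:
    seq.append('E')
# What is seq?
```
['B', 'D', 'E']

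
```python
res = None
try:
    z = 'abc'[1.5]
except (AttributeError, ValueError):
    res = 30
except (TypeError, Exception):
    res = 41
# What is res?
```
41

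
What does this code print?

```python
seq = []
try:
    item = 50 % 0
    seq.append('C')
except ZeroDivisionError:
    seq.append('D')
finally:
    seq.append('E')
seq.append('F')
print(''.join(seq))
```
DEF

finally always runs, even after exception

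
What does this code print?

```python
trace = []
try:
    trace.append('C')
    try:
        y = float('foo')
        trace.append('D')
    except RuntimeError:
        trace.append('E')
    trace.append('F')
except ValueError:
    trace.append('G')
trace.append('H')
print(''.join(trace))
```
CGH

Inner handler doesn't match, propagates to outer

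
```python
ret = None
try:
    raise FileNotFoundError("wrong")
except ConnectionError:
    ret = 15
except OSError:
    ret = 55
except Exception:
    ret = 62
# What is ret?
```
55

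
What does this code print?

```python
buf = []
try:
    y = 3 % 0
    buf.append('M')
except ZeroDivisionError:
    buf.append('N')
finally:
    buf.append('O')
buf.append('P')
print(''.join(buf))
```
NOP

finally always runs, even after exception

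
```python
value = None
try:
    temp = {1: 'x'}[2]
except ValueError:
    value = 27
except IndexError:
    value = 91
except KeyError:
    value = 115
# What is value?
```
115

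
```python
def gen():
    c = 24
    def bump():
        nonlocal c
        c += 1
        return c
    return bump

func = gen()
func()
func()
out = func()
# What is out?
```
27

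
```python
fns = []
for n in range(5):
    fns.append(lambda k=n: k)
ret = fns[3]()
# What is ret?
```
3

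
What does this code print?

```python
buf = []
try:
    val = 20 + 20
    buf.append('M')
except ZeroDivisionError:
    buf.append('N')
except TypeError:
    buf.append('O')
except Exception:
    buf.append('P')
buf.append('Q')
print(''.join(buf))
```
MQ

No exception, try block completes normally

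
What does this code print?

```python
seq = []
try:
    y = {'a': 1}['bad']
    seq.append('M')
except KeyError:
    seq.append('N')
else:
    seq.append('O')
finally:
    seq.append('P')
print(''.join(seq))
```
NP

Exception: except runs, else skipped, finally runs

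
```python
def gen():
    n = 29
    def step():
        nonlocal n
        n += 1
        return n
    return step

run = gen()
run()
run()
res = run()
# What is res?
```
32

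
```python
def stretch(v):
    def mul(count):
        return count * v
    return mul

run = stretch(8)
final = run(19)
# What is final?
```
152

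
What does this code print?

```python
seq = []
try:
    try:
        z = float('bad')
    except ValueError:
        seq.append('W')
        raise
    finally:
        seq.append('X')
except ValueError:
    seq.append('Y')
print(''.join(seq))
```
WXY

finally runs before re-raised exception propagates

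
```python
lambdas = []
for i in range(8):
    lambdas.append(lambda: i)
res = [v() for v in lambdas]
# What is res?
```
[7, 7, 7, 7, 7, 7, 7, 7]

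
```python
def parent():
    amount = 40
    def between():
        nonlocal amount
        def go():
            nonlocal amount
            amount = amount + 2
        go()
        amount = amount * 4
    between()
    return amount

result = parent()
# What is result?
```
168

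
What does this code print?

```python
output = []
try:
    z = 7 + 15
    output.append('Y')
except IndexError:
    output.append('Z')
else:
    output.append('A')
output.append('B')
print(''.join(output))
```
YAB

else block runs when no exception occurs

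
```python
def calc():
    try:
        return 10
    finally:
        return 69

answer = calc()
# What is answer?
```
69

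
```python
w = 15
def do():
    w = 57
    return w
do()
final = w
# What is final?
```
15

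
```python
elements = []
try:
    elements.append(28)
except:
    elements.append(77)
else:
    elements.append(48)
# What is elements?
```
[28, 48]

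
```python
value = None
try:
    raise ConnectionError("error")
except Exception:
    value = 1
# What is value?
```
1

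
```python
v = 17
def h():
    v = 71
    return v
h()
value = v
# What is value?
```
17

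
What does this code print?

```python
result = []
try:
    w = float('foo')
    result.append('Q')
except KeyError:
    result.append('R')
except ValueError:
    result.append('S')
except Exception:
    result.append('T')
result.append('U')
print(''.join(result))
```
SU

ValueError matches before generic Exception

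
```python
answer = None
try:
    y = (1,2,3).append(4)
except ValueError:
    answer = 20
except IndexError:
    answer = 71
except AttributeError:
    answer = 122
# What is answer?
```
122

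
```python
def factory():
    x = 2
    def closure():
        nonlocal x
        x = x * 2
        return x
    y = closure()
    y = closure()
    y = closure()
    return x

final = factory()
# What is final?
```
16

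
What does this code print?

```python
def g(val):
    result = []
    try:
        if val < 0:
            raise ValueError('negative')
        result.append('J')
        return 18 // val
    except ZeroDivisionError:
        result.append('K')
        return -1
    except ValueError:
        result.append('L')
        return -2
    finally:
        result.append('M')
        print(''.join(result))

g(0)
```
JKM

val=0 causes ZeroDivisionError, caught, finally prints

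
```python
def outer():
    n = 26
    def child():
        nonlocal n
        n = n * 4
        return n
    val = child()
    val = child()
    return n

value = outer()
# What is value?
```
416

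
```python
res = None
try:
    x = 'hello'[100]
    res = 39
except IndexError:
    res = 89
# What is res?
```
89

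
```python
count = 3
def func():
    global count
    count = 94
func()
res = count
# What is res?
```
94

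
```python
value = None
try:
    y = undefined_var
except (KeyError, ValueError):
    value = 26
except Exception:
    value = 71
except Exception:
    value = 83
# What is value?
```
71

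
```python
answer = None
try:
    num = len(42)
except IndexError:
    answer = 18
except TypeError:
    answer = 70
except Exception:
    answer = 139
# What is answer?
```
70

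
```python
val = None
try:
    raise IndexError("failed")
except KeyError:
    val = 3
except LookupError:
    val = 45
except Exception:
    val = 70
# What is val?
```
45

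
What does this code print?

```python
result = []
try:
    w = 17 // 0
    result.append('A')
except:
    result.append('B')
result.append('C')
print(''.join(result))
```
BC

Exception raised in try, caught by bare except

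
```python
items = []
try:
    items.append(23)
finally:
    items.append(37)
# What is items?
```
[23, 37]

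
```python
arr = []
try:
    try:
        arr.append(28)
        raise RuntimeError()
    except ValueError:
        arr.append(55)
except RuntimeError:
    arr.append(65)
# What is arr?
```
[28, 65]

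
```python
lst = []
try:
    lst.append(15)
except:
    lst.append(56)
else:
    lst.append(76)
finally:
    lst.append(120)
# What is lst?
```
[15, 76, 120]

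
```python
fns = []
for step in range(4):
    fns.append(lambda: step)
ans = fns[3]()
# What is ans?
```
3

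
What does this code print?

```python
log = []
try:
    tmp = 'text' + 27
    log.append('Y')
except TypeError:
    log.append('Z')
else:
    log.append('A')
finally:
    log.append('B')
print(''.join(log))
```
ZB

Exception: except runs, else skipped, finally runs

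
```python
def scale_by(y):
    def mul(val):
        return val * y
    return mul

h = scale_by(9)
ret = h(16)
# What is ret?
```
144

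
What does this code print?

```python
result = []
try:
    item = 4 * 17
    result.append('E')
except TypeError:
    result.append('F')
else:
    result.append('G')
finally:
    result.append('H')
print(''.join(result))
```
EGH

else runs before finally when no exception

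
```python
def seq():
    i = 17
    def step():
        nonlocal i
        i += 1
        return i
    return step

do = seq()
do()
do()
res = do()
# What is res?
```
20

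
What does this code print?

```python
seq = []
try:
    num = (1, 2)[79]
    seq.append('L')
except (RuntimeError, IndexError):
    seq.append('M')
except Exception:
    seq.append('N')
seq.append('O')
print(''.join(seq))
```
MO

IndexError matches tuple containing it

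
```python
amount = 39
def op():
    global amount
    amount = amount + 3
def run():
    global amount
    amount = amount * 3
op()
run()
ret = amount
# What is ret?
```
126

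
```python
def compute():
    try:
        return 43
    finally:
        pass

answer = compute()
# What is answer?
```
43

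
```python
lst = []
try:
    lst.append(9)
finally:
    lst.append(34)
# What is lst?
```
[9, 34]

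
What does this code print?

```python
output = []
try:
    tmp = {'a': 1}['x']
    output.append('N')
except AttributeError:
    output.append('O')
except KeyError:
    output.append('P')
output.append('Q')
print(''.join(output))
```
PQ

KeyError is caught by its specific handler, not AttributeError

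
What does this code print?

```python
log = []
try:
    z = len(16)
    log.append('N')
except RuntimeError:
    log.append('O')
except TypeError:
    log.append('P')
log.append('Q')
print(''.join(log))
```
PQ

TypeError is caught by its specific handler, not RuntimeError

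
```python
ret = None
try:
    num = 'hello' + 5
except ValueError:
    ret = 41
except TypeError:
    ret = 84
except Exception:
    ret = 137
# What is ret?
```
84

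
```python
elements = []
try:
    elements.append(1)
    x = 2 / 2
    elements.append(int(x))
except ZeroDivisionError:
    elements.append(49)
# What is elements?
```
[1, 1]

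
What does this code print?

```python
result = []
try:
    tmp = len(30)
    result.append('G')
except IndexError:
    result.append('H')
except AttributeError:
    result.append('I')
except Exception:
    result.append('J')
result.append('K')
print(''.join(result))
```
JK

TypeError not specifically caught, falls to Exception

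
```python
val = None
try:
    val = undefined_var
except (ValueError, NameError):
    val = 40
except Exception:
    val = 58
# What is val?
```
40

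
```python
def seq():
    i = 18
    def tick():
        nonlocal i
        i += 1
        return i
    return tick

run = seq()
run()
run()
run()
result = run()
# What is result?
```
22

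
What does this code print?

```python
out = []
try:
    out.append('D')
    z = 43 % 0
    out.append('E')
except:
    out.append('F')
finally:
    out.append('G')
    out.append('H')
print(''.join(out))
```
DFGH

Code before exception runs, then except, then all of finally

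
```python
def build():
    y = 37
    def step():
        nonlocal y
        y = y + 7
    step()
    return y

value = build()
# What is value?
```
44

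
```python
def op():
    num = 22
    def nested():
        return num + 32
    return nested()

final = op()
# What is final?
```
54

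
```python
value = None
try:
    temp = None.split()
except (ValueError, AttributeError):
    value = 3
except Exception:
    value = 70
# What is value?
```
3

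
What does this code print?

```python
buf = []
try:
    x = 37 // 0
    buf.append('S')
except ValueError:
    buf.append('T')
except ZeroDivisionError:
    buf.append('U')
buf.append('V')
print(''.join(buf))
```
UV

ZeroDivisionError is caught by its specific handler, not ValueError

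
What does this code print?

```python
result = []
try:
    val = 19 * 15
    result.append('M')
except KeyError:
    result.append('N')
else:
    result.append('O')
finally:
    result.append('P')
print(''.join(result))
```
MOP

else runs before finally when no exception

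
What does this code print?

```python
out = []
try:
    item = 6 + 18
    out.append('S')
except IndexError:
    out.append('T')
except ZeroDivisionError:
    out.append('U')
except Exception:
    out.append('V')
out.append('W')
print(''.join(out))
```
SW

No exception, try block completes normally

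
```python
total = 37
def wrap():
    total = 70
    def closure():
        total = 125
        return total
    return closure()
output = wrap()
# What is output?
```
125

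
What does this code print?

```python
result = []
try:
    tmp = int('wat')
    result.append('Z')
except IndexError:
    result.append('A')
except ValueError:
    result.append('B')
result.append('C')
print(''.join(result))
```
BC

ValueError is caught by its specific handler, not IndexError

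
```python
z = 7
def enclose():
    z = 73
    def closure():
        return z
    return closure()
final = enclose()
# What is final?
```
73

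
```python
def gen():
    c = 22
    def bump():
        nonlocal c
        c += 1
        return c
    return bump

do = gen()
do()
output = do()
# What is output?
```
24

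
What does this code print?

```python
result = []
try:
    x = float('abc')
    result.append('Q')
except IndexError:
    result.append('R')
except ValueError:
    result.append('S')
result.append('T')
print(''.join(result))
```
ST

ValueError is caught by its specific handler, not IndexError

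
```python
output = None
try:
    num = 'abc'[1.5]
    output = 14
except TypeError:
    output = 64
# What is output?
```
64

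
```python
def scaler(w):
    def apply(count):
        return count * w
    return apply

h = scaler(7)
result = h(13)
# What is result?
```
91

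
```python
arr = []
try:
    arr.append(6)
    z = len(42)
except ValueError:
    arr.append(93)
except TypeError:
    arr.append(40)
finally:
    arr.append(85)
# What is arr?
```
[6, 40, 85]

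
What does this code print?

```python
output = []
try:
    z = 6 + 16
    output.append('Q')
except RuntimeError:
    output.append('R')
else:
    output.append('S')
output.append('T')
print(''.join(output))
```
QST

else block runs when no exception occurs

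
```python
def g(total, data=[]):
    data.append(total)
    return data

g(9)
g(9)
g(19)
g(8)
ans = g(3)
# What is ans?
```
[9, 9, 19, 8, 3]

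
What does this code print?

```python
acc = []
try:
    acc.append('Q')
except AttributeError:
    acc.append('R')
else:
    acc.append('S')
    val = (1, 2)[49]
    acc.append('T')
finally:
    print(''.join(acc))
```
QS

Try succeeds, else appends 'S', IndexError in else is uncaught, finally prints before exception propagates ('T' never appended)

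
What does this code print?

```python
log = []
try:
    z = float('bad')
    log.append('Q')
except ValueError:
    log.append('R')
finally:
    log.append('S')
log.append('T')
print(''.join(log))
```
RST

finally always runs, even after exception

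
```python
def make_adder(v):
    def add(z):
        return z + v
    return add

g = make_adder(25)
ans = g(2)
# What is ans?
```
27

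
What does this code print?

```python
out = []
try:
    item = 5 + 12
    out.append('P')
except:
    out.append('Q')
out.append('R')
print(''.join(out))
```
PR

No exception, try block completes normally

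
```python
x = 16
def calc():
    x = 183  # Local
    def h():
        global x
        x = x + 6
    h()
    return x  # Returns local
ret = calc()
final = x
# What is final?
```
22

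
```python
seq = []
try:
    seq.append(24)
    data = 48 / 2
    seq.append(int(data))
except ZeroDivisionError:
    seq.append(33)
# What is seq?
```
[24, 24]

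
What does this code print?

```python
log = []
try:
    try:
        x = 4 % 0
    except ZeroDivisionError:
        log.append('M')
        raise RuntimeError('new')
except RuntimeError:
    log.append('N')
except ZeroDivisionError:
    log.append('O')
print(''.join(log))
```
MN

New RuntimeError raised, caught by outer RuntimeError handler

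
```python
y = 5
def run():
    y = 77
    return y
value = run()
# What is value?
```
77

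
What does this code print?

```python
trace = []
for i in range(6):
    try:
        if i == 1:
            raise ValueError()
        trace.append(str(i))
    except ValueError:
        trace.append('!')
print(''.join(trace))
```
0!2345

Exception on i=1 caught, loop continues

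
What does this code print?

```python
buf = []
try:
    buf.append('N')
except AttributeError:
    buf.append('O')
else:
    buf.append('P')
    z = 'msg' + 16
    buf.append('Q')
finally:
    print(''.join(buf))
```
NP

Try succeeds, else appends 'P', TypeError in else is uncaught, finally prints before exception propagates ('Q' never appended)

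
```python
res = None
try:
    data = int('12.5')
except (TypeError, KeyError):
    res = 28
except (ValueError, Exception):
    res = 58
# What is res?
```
58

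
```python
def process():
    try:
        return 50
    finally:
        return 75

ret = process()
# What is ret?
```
75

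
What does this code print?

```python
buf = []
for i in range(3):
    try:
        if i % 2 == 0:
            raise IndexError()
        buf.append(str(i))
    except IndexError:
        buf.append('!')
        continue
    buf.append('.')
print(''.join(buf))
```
!1.!

continue in except skips rest of loop body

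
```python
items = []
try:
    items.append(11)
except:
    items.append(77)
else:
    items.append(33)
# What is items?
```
[11, 33]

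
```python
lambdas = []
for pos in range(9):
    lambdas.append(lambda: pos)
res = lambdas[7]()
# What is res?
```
8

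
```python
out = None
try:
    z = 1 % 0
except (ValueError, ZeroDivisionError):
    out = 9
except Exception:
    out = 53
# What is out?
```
9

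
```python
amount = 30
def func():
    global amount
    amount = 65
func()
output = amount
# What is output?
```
65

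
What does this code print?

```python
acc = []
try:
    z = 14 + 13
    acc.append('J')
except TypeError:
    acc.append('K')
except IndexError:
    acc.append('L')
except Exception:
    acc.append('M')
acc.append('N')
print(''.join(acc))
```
JN

No exception, try block completes normally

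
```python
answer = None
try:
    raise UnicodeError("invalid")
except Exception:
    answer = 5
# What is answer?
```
5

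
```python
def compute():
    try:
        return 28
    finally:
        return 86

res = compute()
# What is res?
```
86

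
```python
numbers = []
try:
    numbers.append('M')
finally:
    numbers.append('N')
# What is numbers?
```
['M', 'N']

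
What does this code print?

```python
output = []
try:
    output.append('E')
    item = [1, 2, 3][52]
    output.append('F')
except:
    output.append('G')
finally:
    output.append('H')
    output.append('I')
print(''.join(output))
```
EGHI

Code before exception runs, then except, then all of finally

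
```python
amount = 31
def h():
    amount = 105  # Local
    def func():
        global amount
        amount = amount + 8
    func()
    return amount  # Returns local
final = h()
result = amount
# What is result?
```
39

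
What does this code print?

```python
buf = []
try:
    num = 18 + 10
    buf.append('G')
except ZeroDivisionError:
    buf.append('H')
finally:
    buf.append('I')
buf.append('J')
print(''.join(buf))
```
GIJ

finally runs after normal execution too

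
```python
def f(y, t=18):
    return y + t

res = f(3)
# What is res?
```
21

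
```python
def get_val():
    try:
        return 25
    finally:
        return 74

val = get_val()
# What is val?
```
74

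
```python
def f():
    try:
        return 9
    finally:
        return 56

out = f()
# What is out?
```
56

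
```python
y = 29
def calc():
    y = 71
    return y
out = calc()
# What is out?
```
71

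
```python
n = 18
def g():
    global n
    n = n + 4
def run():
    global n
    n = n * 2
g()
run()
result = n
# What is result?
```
44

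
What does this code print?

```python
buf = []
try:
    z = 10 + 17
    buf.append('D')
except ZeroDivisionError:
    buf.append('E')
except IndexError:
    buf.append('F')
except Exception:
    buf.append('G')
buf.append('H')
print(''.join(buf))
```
DH

No exception, try block completes normally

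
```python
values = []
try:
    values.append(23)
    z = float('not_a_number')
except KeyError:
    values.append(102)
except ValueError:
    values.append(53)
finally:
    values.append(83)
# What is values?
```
[23, 53, 83]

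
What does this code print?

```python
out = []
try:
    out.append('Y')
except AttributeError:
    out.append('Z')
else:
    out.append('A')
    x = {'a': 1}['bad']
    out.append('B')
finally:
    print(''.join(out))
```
YA

Try succeeds, else appends 'A', KeyError in else is uncaught, finally prints before exception propagates ('B' never appended)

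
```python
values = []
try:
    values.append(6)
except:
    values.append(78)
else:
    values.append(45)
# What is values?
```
[6, 45]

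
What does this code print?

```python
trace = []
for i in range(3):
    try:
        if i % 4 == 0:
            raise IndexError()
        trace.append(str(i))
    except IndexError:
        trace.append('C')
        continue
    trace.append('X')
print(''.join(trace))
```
C1X2X

continue in except skips rest of loop body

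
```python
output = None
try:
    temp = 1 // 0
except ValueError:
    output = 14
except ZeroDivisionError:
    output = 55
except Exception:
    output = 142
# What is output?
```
55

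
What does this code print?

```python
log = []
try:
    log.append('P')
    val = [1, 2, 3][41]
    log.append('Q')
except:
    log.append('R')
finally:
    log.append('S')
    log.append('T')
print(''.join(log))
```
PRST

Code before exception runs, then except, then all of finally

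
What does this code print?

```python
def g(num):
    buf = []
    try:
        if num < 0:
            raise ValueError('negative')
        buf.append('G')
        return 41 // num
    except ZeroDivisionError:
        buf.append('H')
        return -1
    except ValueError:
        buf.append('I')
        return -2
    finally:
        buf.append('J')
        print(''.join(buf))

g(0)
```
GHJ

num=0 causes ZeroDivisionError, caught, finally prints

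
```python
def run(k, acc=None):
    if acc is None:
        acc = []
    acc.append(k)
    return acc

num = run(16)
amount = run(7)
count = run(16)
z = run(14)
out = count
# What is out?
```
[16]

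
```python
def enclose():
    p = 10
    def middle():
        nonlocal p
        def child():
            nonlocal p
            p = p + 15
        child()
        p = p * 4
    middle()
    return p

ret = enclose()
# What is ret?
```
100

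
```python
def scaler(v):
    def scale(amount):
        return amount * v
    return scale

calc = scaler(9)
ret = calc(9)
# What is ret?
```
81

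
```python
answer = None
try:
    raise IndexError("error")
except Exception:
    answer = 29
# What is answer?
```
29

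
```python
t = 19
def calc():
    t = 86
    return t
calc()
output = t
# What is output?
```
19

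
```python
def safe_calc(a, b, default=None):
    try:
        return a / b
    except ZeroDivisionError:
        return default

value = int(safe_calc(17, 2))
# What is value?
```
8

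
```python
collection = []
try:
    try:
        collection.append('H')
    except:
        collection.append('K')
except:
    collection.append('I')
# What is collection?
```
['H']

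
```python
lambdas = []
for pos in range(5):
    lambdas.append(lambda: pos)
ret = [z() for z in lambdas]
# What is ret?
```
[4, 4, 4, 4, 4]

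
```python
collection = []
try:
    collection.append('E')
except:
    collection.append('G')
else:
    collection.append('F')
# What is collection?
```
['E', 'F']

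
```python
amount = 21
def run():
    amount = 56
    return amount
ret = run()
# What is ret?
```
56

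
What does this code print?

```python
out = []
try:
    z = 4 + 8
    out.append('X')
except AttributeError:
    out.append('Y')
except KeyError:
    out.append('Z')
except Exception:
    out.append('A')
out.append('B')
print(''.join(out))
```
XB

No exception, try block completes normally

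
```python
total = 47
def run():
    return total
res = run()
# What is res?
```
47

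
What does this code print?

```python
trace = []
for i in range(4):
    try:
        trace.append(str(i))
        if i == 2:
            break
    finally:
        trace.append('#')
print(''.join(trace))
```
0#1#2#

finally runs even when breaking out of loop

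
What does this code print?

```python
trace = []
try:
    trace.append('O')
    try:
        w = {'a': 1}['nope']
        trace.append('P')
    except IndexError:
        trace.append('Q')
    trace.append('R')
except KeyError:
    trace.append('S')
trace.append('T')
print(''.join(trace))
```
OST

Inner handler doesn't match, propagates to outer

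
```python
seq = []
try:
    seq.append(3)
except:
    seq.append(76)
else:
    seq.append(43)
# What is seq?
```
[3, 43]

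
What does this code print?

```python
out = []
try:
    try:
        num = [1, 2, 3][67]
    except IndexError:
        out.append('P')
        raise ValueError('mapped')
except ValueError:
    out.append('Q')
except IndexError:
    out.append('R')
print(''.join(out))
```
PQ

New ValueError raised, caught by outer ValueError handler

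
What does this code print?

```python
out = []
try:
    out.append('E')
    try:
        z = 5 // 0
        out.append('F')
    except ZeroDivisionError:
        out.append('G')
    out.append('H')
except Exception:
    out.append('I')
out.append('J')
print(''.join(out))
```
EGHJ

Inner exception caught by inner handler, outer continues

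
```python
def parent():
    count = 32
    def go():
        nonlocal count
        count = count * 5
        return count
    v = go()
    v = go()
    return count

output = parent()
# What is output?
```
800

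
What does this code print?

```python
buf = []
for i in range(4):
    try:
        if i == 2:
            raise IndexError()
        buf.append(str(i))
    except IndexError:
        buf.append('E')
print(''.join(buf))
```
01E3

Exception on i=2 caught, loop continues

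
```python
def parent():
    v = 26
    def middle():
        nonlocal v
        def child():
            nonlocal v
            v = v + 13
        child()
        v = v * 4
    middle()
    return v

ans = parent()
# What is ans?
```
156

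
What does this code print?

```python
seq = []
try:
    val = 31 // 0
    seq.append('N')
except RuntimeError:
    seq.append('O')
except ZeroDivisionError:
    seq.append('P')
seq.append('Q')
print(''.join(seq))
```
PQ

ZeroDivisionError is caught by its specific handler, not RuntimeError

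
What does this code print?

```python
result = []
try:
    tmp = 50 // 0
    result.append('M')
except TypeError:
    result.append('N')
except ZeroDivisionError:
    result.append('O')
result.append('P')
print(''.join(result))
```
OP

ZeroDivisionError is caught by its specific handler, not TypeError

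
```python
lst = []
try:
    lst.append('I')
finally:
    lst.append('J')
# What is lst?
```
['I', 'J']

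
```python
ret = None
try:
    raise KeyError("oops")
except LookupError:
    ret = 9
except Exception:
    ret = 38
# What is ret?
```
9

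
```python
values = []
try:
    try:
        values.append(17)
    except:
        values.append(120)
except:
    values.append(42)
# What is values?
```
[17]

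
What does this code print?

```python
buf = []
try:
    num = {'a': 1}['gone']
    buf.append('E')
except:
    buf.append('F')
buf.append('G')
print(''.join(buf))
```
FG

Exception raised in try, caught by bare except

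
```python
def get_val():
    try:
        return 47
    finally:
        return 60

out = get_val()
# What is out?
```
60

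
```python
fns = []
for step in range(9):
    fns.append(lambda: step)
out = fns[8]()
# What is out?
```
8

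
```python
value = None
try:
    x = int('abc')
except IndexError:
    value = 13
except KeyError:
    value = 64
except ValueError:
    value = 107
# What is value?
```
107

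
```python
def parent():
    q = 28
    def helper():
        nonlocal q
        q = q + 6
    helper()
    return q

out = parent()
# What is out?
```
34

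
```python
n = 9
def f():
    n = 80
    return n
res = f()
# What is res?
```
80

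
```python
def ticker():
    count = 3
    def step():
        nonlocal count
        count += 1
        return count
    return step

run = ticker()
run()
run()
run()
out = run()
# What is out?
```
7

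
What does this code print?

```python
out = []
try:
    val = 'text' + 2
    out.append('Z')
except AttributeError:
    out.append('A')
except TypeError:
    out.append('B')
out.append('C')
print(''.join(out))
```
BC

TypeError is caught by its specific handler, not AttributeError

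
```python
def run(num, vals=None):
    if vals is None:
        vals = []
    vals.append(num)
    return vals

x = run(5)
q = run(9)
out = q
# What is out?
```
[9]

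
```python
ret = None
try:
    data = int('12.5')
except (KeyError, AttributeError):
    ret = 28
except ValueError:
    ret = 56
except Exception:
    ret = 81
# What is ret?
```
56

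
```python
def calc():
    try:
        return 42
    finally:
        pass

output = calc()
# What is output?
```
42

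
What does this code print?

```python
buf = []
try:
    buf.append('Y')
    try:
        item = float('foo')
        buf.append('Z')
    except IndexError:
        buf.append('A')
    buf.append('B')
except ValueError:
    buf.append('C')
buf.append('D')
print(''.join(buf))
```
YCD

Inner handler doesn't match, propagates to outer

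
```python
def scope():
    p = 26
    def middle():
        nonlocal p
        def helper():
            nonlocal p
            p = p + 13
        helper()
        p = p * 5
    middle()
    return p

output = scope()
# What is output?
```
195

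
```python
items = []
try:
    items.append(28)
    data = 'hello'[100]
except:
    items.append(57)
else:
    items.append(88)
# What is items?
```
[28, 57]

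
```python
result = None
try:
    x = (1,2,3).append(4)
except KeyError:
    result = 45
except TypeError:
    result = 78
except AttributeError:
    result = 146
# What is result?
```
146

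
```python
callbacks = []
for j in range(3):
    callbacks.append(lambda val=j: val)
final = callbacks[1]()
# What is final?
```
1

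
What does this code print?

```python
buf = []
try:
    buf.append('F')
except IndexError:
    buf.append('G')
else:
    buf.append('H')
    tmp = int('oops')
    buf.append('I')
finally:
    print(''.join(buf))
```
FH

Try succeeds, else appends 'H', ValueError in else is uncaught, finally prints before exception propagates ('I' never appended)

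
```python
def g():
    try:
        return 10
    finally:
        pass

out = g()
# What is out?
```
10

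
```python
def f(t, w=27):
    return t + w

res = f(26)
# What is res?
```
53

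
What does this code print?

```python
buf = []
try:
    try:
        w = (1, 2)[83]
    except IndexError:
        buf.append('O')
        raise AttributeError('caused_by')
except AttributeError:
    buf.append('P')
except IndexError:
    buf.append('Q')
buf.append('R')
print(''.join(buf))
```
OPR

AttributeError raised and caught, original IndexError not re-raised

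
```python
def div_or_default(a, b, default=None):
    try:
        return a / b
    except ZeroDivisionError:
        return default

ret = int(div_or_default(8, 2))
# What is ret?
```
4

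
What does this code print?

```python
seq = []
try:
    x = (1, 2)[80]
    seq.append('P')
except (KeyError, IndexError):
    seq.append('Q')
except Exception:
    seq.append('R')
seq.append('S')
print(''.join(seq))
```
QS

IndexError matches tuple containing it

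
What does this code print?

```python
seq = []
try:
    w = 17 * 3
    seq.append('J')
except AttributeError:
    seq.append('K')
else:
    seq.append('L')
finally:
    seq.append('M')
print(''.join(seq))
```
JLM

else runs before finally when no exception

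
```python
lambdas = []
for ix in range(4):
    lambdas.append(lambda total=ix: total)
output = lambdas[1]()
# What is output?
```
1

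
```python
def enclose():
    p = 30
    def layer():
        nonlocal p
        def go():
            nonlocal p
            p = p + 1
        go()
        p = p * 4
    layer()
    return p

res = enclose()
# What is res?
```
124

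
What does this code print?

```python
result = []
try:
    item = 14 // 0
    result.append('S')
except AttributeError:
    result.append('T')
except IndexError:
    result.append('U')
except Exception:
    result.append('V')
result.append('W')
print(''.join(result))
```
VW

ZeroDivisionError not specifically caught, falls to Exception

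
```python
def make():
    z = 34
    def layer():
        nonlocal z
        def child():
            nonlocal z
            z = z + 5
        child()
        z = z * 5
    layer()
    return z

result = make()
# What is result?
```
195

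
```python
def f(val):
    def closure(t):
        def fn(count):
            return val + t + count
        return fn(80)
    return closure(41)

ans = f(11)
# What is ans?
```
132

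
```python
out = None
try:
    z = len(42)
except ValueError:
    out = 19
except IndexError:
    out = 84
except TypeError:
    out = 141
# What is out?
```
141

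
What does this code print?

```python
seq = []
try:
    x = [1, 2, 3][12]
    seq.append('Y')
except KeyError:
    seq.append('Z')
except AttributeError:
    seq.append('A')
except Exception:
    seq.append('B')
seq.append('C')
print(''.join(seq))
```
BC

IndexError not specifically caught, falls to Exception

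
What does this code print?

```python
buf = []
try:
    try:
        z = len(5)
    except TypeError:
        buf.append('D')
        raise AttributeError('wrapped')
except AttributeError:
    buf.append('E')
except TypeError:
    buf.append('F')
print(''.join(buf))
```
DE

New AttributeError raised, caught by outer AttributeError handler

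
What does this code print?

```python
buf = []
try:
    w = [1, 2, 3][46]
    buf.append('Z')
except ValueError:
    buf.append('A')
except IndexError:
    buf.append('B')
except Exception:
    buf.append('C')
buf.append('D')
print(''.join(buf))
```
BD

IndexError matches before generic Exception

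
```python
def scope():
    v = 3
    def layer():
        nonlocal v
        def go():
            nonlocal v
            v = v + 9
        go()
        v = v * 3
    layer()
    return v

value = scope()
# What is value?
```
36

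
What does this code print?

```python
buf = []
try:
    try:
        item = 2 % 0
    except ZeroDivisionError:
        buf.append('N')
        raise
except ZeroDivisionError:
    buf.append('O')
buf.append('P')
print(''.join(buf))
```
NOP

raise without argument re-raises current exception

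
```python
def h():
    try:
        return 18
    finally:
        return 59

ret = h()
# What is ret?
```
59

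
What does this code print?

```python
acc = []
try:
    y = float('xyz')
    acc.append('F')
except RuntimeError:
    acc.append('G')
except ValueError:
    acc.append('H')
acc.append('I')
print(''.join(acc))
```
HI

ValueError is caught by its specific handler, not RuntimeError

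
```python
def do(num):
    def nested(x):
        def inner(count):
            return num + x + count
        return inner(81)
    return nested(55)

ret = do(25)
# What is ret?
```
161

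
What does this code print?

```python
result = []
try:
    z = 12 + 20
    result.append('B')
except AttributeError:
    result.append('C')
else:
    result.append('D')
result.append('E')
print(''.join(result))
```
BDE

else block runs when no exception occurs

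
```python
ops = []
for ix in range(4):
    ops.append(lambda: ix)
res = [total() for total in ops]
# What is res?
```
[3, 3, 3, 3]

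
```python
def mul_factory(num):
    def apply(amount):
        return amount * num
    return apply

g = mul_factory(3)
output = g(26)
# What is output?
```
78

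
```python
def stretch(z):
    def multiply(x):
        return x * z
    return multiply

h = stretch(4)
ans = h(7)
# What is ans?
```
28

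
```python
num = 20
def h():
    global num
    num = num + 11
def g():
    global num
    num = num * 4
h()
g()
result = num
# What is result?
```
124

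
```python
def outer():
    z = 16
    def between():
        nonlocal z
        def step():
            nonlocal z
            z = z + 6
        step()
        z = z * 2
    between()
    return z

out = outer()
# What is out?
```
44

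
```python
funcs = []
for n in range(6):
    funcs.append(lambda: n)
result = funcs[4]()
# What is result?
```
5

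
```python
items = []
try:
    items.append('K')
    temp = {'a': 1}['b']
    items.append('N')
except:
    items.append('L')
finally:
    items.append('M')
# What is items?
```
['K', 'L', 'M']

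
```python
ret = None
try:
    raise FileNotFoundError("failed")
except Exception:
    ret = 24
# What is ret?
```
24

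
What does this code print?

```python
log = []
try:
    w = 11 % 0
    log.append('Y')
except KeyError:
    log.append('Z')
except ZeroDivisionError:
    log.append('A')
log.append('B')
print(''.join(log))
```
AB

ZeroDivisionError is caught by its specific handler, not KeyError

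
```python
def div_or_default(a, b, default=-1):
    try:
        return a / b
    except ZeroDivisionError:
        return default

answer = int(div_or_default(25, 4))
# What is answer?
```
6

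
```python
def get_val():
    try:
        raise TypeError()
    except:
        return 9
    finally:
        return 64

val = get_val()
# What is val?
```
64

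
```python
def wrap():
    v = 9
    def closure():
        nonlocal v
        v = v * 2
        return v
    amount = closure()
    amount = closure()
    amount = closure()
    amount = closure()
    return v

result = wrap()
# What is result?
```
144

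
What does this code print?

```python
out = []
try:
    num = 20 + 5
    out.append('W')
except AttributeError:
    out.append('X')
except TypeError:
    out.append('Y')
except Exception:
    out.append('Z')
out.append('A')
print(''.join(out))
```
WA

No exception, try block completes normally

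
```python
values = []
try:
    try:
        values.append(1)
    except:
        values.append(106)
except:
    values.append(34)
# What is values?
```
[1]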